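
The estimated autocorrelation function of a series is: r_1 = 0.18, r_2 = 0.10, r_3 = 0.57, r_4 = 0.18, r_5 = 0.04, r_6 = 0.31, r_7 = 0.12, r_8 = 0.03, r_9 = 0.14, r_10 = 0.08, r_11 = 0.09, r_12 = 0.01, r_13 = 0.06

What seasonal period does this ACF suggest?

3

The largest autocorrelation is r_3 = 0.57, with a weaker echo at lag 6 (0.31); the remaining lags stay at or below 0.18.
The dominant spike at lag 3 indicates a seasonal period of 3.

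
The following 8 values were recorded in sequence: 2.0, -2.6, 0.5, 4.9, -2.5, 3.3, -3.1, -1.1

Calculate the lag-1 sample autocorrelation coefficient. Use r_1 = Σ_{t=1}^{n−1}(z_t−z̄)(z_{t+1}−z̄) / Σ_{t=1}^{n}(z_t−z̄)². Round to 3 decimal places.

Mean z̄ = (2.0 − 2.6 + 0.5 + 4.9 − 2.5 + 3.3 − 3.1 − 1.1)/8 = 0.1750
Deviations from mean: 1.8250, -2.7750, 0.3250, 4.7250, -2.6750, 3.1250, -3.2750, -1.2750
Σ(z_t−z̄)(z_{t+1}−z̄) = (-5.0644) + (-0.9019) + (1.5356) + (-12.6394) + (-8.3594) + (-10.2344) + (4.1756) = -31.4881
Denominator Σ(z_t−z̄)² = 62.7350
r_1 = -31.4881 / 62.7350 = -0.502

-0.502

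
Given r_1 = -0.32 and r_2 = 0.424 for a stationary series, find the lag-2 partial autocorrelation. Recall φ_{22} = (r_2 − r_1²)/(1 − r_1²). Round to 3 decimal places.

0.358

φ_{22} = (r_2 − r_1²) / (1 − r_1²)
r_1² = (-0.32)² = 0.1024
Numerator = 0.424 − 0.1024 = 0.3216; denominator = 1 − 0.1024 = 0.8976
φ_{22} = 0.3216 / 0.8976 = 0.358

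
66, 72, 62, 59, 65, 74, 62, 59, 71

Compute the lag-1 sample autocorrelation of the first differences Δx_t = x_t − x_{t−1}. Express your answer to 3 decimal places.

-0.170

First differences Δx: 6, -10, -3, 6, 9, -12, -3, 12
Mean of differences = 0.6250
Numerator Σ(Δx_t−Δx̄)(Δx_{t+1}−Δx̄) = -94.2656
Denominator Σ(Δx_t−Δx̄)² = 555.8750
r_1(Δx) = -94.2656 / 555.8750 = -0.170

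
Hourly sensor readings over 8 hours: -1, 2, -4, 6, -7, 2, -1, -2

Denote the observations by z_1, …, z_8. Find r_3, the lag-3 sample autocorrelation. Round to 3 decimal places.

-0.195

Mean z̄ = (-1 + 2 − 4 + 6 − 7 + 2 − 1 − 2)/8 = -0.6250
Deviations from mean: -0.3750, 2.6250, -3.3750, 6.6250, -6.3750, 2.6250, -0.3750, -1.3750
Σ(z_t−z̄)(z_{t+3}−z̄) = (-2.4844) + (-16.7344) + (-8.8594) + (-2.4844) + (8.7656) = -21.7969
Denominator Σ(z_t−z̄)² = 111.8750
r_3 = -21.7969 / 111.8750 = -0.195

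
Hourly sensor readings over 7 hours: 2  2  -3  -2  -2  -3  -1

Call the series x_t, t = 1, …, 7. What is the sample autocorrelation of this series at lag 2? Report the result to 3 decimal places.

Mean x̄ = (2 + 2 − 3 − 2 − 2 − 3 − 1)/7 = -1.0000
Deviations from mean: 3.0000, 3.0000, -2.0000, -1.0000, -1.0000, -2.0000, 0.0000
Σ(x_t−x̄)(x_{t+2}−x̄) = (-6.0000) + (-3.0000) + (2.0000) + (2.0000) + (0.0000) = -5.0000
Denominator Σ(x_t−x̄)² = 28.0000
r_2 = -5.0000 / 28.0000 = -0.179

-0.179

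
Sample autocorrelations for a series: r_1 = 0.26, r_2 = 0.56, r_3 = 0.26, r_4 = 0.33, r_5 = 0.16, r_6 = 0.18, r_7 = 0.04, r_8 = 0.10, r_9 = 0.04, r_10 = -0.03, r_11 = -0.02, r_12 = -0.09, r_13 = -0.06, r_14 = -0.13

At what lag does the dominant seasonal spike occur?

2

The largest autocorrelation is r_2 = 0.56, with a weaker echo at lag 4 (0.33); the remaining lags stay at or below 0.26.
The dominant spike at lag 2 indicates a seasonal period of 2.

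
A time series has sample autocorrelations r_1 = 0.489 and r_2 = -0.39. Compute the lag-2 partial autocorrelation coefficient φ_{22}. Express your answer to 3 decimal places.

φ_{22} = (r_2 − r_1²) / (1 − r_1²)
r_1² = (0.489)² = 0.239121
Numerator = -0.39 − 0.2391 = -0.6291; denominator = 1 − 0.2391 = 0.7609
φ_{22} = -0.6291 / 0.7609 = -0.827

-0.827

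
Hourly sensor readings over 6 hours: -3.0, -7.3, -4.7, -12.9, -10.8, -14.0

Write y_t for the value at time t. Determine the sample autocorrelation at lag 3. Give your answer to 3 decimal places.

-0.478

Mean ȳ = (-3.0 − 7.3 − 4.7 − 12.9 − 10.8 − 14.0)/6 = -8.7833
Deviations from mean: 5.7833, 1.4833, 4.0833, -4.1167, -2.0167, -5.2167
Σ(y_t−ȳ)(y_{t+3}−ȳ) = (-23.8081) + (-2.9914) + (-21.3014) = -48.1008
Denominator Σ(y_t−ȳ)² = 100.5483
r_3 = -48.1008 / 100.5483 = -0.478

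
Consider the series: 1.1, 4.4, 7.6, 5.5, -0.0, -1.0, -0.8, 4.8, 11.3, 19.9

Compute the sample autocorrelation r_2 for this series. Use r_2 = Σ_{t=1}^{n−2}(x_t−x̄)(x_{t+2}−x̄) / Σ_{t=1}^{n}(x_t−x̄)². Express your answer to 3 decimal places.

Mean x̄ = (1.1 + 4.4 + 7.6 + 5.5 − 0.0 − 1.0 − 0.8 + 4.8 + 11.3 + 19.9)/10 = 5.2800
Numerator Σ_{t=1}^{8}(x_t−x̄)(x_{t+2}−x̄) = -32.0248
Denominator Σ(x_t−x̄)² = 378.1760
r_2 = -32.0248 / 378.1760 = -0.085

-0.085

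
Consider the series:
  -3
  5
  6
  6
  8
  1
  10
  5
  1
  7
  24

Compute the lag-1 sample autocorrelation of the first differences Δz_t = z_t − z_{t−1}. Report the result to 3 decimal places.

First differences Δz: 8, 1, 0, 2, -7, 9, -5, -4, 6, 17
Mean of differences = 2.7000
Numerator Σ(Δz_t−Δz̄)(Δz_{t+1}−Δz̄) = -28.6900
Denominator Σ(Δz_t−Δz̄)² = 492.1000
r_1(Δz) = -28.6900 / 492.1000 = -0.058

-0.058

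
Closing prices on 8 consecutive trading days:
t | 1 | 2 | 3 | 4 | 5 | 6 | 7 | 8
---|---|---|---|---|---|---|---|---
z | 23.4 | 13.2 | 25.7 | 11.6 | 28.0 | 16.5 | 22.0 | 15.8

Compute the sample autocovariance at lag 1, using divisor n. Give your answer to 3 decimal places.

-27.751

Mean z̄ = (23.4 + 13.2 + 25.7 + 11.6 + 28.0 + 16.5 + 22.0 + 15.8)/8 = 19.5250
Σ_{t=1}^{7}(z_t−z̄)(z_{t+1}−z̄) = -222.0106
γ_1 = -222.0106 / 8 = -27.751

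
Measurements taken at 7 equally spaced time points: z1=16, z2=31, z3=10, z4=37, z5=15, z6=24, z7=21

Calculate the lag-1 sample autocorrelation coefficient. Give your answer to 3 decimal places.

-0.857

Mean z̄ = (16 + 31 + 10 + 37 + 15 + 24 + 21)/7 = 22.0000
Deviations from mean: -6.0000, 9.0000, -12.0000, 15.0000, -7.0000, 2.0000, -1.0000
Numerator Σ_{t=1}^{6}(z_t−z̄)(z_{t+1}−z̄) = -463.0000
Denominator Σ(z_t−z̄)² = 540.0000
r_1 = -463.0000 / 540.0000 = -0.857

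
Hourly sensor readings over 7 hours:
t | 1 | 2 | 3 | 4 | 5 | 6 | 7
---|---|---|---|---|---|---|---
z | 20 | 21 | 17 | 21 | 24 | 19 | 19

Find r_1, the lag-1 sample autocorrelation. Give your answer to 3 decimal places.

Mean z̄ = (20 + 21 + 17 + 21 + 24 + 19 + 19)/7 = 20.1429
Deviations from mean: -0.1429, 0.8571, -3.1429, 0.8571, 3.8571, -1.1429, -1.1429
Σ(z_t−z̄)(z_{t+1}−z̄) = (-0.1224) + (-2.6939) + (-2.6939) + (3.3061) + (-4.4082) + (1.3061) = -5.3061
Denominator Σ(z_t−z̄)² = 28.8571
r_1 = -5.3061 / 28.8571 = -0.184

-0.184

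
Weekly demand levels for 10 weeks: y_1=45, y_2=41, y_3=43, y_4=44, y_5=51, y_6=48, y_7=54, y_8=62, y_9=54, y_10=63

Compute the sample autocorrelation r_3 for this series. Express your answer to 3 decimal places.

Mean ȳ = (45 + 41 + 43 + 44 + 51 + 48 + 54 + 62 + 54 + 63)/10 = 50.5000
Σ(y_t−ȳ)(y_{t+3}−ȳ) = (35.7500) + (-4.7500) + (18.7500) + (-22.7500) + (5.7500) + (-8.7500) + (43.7500) = 67.7500
Denominator Σ(y_t−ȳ)² = 538.5000
r_3 = 67.7500 / 538.5000 = 0.126

0.126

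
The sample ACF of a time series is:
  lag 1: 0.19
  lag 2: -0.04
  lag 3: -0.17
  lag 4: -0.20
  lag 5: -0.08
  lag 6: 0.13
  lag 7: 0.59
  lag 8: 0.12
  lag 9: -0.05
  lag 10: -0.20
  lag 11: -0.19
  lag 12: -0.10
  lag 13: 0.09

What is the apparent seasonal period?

The largest autocorrelation is r_7 = 0.59; the remaining lags stay at or below 0.19.
The dominant spike at lag 7 indicates a seasonal period of 7.

7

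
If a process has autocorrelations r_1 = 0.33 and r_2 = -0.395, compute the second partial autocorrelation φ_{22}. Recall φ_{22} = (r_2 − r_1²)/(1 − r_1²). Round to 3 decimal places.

φ_{22} = (r_2 − r_1²) / (1 − r_1²)
r_1² = (0.33)² = 0.1089
Numerator = -0.395 − 0.1089 = -0.5039; denominator = 1 − 0.1089 = 0.8911
φ_{22} = -0.5039 / 0.8911 = -0.565

-0.565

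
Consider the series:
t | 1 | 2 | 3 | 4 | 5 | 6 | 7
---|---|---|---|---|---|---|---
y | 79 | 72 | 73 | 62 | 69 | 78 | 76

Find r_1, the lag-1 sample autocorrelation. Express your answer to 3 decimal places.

0.144

Mean ȳ = (79 + 72 + 73 + 62 + 69 + 78 + 76)/7 = 72.7143
Σ(y_t−ȳ)(y_{t+1}−ȳ) = (-4.4898) + (-0.2041) + (-3.0612) + (39.7959) + (-19.6327) + (17.3673) = 29.7755
Denominator Σ(y_t−ȳ)² = 207.4286
r_1 = 29.7755 / 207.4286 = 0.144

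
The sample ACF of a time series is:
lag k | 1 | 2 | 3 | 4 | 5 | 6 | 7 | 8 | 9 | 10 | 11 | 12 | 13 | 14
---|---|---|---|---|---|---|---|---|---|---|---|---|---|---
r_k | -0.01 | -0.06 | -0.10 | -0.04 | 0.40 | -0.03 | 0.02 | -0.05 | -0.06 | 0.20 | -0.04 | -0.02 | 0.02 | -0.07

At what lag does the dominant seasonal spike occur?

5

The largest autocorrelation is r_5 = 0.40, with a weaker echo at lag 10 (0.20); the remaining lags stay at or below 0.02.
The dominant spike at lag 5 indicates a seasonal period of 5.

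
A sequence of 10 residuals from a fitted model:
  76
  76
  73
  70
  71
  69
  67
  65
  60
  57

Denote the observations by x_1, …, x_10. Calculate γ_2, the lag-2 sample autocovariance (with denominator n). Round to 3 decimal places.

10.488

Mean x̄ = (76 + 76 + 73 + 70 + 71 + 69 + 67 + 65 + 60 + 57)/10 = 68.4000
Σ_{t=1}^{8}(x_t−x̄)(x_{t+2}−x̄) = 104.8800
γ_2 = 104.8800 / 10 = 10.488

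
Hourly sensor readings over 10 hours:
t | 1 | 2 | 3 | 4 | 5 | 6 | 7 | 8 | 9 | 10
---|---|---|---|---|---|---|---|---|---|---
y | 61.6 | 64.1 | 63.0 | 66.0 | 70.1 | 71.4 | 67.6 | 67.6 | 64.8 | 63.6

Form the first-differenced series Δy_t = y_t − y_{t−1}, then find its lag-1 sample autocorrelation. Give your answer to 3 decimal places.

First differences Δy: 2.5, -1.1, 3.0, 4.1, 1.3, -3.8, 0.0, -2.8, -1.2
Mean of differences = 0.2222
Numerator Σ(Δy_t−Δȳ)(Δy_{t+1}−Δȳ) = 9.7951
Denominator Σ(Δy_t−Δȳ)² = 58.2356
r_1(Δy) = 9.7951 / 58.2356 = 0.168

0.168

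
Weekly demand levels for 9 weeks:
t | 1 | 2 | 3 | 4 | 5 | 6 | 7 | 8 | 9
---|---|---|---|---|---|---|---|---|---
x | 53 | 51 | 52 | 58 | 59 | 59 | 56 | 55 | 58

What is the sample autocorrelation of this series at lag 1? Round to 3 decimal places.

Mean x̄ = (53 + 51 + 52 + 58 + 59 + 59 + 56 + 55 + 58)/9 = 55.6667
Numerator Σ_{t=1}^{8}(x_t−x̄)(x_{t+1}−x̄) = 39.2222
Denominator Σ(x_t−x̄)² = 76.0000
r_1 = 39.2222 / 76.0000 = 0.516

0.516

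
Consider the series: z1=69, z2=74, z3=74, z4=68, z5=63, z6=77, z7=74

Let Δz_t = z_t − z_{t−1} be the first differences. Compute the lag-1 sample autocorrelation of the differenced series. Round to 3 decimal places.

First differences Δz: 5, 0, -6, -5, 14, -3
Mean of differences = 0.8333
Numerator Σ(Δz_t−Δz̄)(Δz_{t+1}−Δz̄) = -85.1944
Denominator Σ(Δz_t−Δz̄)² = 286.8333
r_1(Δz) = -85.1944 / 286.8333 = -0.297

-0.297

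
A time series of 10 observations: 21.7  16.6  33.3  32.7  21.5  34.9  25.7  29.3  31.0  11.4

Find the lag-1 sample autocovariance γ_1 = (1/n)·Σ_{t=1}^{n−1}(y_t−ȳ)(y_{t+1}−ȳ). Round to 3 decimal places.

Mean ȳ = (21.7 + 16.6 + 33.3 + 32.7 + 21.5 + 34.9 + 25.7 + 29.3 + 31.0 + 11.4)/10 = 25.8100
Σ_{t=1}^{9}(y_t−ȳ)(y_{t+1}−ȳ) = -106.4561
γ_1 = -106.4561 / 10 = -10.646

-10.646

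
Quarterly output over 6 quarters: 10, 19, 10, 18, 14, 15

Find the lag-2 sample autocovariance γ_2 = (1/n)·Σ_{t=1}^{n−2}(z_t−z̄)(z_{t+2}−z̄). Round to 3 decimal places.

6.630

Mean z̄ = (10 + 19 + 10 + 18 + 14 + 15)/6 = 14.3333
Σ_{t=1}^{4}(z_t−z̄)(z_{t+2}−z̄) = 39.7778
γ_2 = 39.7778 / 6 = 6.630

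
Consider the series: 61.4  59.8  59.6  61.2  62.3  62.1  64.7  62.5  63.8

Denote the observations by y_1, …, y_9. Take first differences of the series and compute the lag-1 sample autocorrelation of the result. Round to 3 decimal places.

-0.446

First differences Δy: -1.6, -0.2, 1.6, 1.1, -0.2, 2.6, -2.2, 1.3
Mean of differences = 0.3000
Numerator Σ(Δy_t−Δȳ)(Δy_{t+1}−Δȳ) = -8.4600
Denominator Σ(Δy_t−Δȳ)² = 18.9800
r_1(Δy) = -8.4600 / 18.9800 = -0.446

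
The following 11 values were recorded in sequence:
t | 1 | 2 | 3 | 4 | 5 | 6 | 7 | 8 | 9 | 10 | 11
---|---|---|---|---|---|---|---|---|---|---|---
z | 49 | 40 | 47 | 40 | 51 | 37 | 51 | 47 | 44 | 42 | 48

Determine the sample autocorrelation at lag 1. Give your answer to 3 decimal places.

Mean z̄ = (49 + 40 + 47 + 40 + 51 + 37 + 51 + 47 + 44 + 42 + 48)/11 = 45.0909
Numerator Σ_{t=1}^{10}(z_t−z̄)(z_{t+1}−z̄) = -161.4628
Denominator Σ(z_t−z̄)² = 228.9091
r_1 = -161.4628 / 228.9091 = -0.705

-0.705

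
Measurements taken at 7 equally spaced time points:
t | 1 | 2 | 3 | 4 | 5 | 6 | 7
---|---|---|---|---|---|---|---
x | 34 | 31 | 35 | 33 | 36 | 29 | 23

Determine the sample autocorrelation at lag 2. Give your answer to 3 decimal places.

Mean x̄ = (34 + 31 + 35 + 33 + 36 + 29 + 23)/7 = 31.5714
Σ(x_t−x̄)(x_{t+2}−x̄) = (8.3265) + (-0.8163) + (15.1837) + (-3.6735) + (-37.9592) = -18.9388
Denominator Σ(x_t−x̄)² = 119.7143
r_2 = -18.9388 / 119.7143 = -0.158

-0.158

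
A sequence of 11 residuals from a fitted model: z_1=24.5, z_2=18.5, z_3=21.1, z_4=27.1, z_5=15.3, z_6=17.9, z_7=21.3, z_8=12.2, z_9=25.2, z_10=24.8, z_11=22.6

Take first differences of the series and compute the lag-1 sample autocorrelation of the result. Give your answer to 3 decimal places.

-0.497

First differences Δz: -6.0, 2.6, 6.0, -11.8, 2.6, 3.4, -9.1, 13.0, -0.4, -2.2
Mean of differences = -0.1900
Numerator Σ(Δz_t−Δz̄)(Δz_{t+1}−Δz̄) = -245.0391
Denominator Σ(Δz_t−Δz̄)² = 492.7690
r_1(Δz) = -245.0391 / 492.7690 = -0.497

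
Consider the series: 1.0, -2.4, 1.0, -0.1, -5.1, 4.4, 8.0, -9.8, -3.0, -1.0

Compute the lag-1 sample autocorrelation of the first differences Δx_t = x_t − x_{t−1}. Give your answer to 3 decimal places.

-0.375

First differences Δx: -3.4, 3.4, -1.1, -5.0, 9.5, 3.6, -17.8, 6.8, 2.0
Mean of differences = -0.2222
Numerator Σ(Δx_t−Δx̄)(Δx_{t+1}−Δx̄) = -194.8027
Denominator Σ(Δx_t−Δx̄)² = 519.1756
r_1(Δx) = -194.8027 / 519.1756 = -0.375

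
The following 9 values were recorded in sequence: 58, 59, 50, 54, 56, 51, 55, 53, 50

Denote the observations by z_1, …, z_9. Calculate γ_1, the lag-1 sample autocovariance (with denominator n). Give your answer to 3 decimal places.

-0.667

Mean z̄ = (58 + 59 + 50 + 54 + 56 + 51 + 55 + 53 + 50)/9 = 54.0000
Σ_{t=1}^{8}(z_t−z̄)(z_{t+1}−z̄) = -6.0000
γ_1 = -6.0000 / 9 = -0.667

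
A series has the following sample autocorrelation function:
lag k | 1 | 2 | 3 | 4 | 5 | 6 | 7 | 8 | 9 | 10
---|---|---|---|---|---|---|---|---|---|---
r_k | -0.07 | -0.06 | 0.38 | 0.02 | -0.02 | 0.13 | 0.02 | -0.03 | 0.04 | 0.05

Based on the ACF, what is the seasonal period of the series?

The largest autocorrelation is r_3 = 0.38; the remaining lags stay at or below 0.13.
The dominant spike at lag 3 indicates a seasonal period of 3.

3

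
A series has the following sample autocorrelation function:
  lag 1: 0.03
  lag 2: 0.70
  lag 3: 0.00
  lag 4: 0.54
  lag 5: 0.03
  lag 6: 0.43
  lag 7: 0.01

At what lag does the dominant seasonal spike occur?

The largest autocorrelation is r_2 = 0.70, with weaker echoes at lags 4 (0.54) and 6 (0.43); the remaining lags stay at or below 0.03.
The dominant spike at lag 2 indicates a seasonal period of 2.

2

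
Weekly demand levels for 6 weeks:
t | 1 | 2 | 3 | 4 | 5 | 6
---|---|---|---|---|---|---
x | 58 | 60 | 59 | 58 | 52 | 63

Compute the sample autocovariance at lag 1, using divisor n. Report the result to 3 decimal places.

-4.519

Mean x̄ = (58 + 60 + 59 + 58 + 52 + 63)/6 = 58.3333
Σ_{t=1}^{5}(x_t−x̄)(x_{t+1}−x̄) = -27.1111
γ_1 = -27.1111 / 6 = -4.519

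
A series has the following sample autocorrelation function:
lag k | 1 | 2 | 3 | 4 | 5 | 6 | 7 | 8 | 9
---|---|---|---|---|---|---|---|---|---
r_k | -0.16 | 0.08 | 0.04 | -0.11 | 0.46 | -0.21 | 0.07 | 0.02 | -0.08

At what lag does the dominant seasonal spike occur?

The largest autocorrelation is r_5 = 0.46; the remaining lags stay at or below 0.08.
The dominant spike at lag 5 indicates a seasonal period of 5.

5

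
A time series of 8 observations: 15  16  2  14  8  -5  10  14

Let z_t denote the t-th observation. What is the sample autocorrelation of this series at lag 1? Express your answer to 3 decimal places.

-0.104

Mean z̄ = (15 + 16 + 2 + 14 + 8 − 5 + 10 + 14)/8 = 9.2500
Numerator Σ_{t=1}^{7}(z_t−z̄)(z_{t+1}−z̄) = -39.8125
Denominator Σ(z_t−z̄)² = 381.5000
r_1 = -39.8125 / 381.5000 = -0.104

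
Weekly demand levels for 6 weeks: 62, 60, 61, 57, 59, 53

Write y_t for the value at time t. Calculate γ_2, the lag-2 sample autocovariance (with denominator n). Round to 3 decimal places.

Mean ȳ = (62 + 60 + 61 + 57 + 59 + 53)/6 = 58.6667
Deviations: 3.3333, 1.3333, 2.3333, -1.6667, 0.3333, -5.6667
Σ_{t=1}^{4}(y_t−ȳ)(y_{t+2}−ȳ) = 15.7778
γ_2 = 15.7778 / 6 = 2.630

2.630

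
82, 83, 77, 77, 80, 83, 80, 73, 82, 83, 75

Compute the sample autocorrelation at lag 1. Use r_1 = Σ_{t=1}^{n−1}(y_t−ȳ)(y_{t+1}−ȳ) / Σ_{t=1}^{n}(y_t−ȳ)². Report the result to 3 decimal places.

Mean ȳ = (82 + 83 + 77 + 77 + 80 + 83 + 80 + 73 + 82 + 83 + 75)/11 = 79.5455
Numerator Σ_{t=1}^{10}(y_t−ȳ)(y_{t+1}−ȳ) = -18.1157
Denominator Σ(y_t−ȳ)² = 124.7273
r_1 = -18.1157 / 124.7273 = -0.145

-0.145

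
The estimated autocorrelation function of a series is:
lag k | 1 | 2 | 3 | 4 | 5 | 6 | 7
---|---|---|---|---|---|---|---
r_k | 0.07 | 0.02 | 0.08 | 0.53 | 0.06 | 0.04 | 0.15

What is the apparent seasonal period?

The largest autocorrelation is r_4 = 0.53; the remaining lags stay at or below 0.15.
The dominant spike at lag 4 indicates a seasonal period of 4.

4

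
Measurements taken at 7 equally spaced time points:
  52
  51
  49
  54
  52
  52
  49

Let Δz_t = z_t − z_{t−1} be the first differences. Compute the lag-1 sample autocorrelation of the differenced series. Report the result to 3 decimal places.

First differences Δz: -1, -2, 5, -2, 0, -3
Mean of differences = -0.5000
Numerator Σ(Δz_t−Δz̄)(Δz_{t+1}−Δz̄) = -17.7500
Denominator Σ(Δz_t−Δz̄)² = 41.5000
r_1(Δz) = -17.7500 / 41.5000 = -0.428

-0.428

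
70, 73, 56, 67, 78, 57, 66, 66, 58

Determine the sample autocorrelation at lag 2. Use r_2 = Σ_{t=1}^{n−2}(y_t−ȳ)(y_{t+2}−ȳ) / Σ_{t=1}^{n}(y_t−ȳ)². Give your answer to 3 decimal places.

-0.362

Mean ȳ = (70 + 73 + 56 + 67 + 78 + 57 + 66 + 66 + 58)/9 = 65.6667
Σ(y_t−ȳ)(y_{t+2}−ȳ) = (-41.8889) + (9.7778) + (-119.2222) + (-11.5556) + (4.1111) + (-2.8889) + (-2.5556) = -164.2222
Denominator Σ(y_t−ȳ)² = 454.0000
r_2 = -164.2222 / 454.0000 = -0.362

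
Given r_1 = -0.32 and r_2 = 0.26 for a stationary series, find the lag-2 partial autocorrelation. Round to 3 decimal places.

φ_{22} = (r_2 − r_1²) / (1 − r_1²)
r_1² = (-0.32)² = 0.1024
Numerator = 0.26 − 0.1024 = 0.1576; denominator = 1 − 0.1024 = 0.8976
φ_{22} = 0.1576 / 0.8976 = 0.176

0.176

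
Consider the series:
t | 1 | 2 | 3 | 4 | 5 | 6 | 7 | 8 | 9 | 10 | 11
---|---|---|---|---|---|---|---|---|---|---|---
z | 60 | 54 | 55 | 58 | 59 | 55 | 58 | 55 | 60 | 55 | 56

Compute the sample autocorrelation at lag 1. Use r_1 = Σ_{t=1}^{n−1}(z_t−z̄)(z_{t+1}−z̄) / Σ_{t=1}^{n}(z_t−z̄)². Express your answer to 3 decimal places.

Mean z̄ = (60 + 54 + 55 + 58 + 59 + 55 + 58 + 55 + 60 + 55 + 56)/11 = 56.8182
Numerator Σ_{t=1}^{10}(z_t−z̄)(z_{t+1}−z̄) = -21.7603
Denominator Σ(z_t−z̄)² = 49.6364
r_1 = -21.7603 / 49.6364 = -0.438

-0.438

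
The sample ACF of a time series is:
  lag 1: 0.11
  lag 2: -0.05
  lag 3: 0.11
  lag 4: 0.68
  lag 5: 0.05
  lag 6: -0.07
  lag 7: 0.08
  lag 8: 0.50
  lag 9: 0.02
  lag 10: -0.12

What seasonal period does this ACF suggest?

4

The largest autocorrelation is r_4 = 0.68, with a weaker echo at lag 8 (0.50); the remaining lags stay at or below 0.11.
The dominant spike at lag 4 indicates a seasonal period of 4.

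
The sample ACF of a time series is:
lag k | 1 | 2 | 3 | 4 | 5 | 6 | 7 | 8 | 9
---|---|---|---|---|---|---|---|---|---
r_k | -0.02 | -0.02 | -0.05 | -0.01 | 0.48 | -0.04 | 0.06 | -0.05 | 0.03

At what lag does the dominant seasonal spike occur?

5

The largest autocorrelation is r_5 = 0.48; the remaining lags stay at or below 0.06.
The dominant spike at lag 5 indicates a seasonal period of 5.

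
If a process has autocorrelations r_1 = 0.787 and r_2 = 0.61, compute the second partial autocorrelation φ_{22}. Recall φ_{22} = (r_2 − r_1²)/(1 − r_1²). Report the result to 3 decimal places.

φ_{22} = (r_2 − r_1²) / (1 − r_1²)
r_1² = (0.787)² = 0.619369
Numerator = 0.61 − 0.6194 = -0.0094; denominator = 1 − 0.6194 = 0.3806
φ_{22} = -0.0094 / 0.3806 = -0.025

-0.025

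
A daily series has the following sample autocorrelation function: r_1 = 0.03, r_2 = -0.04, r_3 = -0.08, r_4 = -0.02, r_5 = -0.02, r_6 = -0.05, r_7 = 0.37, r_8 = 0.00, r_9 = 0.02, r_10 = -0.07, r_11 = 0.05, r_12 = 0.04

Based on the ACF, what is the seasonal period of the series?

The largest autocorrelation is r_7 = 0.37; the remaining lags stay at or below 0.05.
The dominant spike at lag 7 indicates a seasonal period of 7.

7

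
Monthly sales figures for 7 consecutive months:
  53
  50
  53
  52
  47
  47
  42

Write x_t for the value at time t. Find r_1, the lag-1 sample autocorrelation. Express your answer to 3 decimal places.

0.318

Mean x̄ = (53 + 50 + 53 + 52 + 47 + 47 + 42)/7 = 49.1429
Deviations from mean: 3.8571, 0.8571, 3.8571, 2.8571, -2.1429, -2.1429, -7.1429
Σ(x_t−x̄)(x_{t+1}−x̄) = (3.3061) + (3.3061) + (11.0204) + (-6.1224) + (4.5918) + (15.3061) = 31.4082
Denominator Σ(x_t−x̄)² = 98.8571
r_1 = 31.4082 / 98.8571 = 0.318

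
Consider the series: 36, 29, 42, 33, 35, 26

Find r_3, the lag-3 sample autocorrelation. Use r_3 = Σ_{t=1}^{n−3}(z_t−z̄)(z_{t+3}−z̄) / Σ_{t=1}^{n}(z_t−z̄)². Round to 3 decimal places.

-0.456

Mean z̄ = (36 + 29 + 42 + 33 + 35 + 26)/6 = 33.5000
Deviations from mean: 2.5000, -4.5000, 8.5000, -0.5000, 1.5000, -7.5000
Σ(z_t−z̄)(z_{t+3}−z̄) = (-1.2500) + (-6.7500) + (-63.7500) = -71.7500
Denominator Σ(z_t−z̄)² = 157.5000
r_3 = -71.7500 / 157.5000 = -0.456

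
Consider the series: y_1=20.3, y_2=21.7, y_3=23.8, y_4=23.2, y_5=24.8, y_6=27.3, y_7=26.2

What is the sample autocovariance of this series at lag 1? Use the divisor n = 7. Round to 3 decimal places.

Mean ȳ = (20.3 + 21.7 + 23.8 + 23.2 + 24.8 + 27.3 + 26.2)/7 = 23.9000
Σ_{t=1}^{6}(y_t−ȳ)(y_{t+1}−ȳ) = 18.4600
γ_1 = 18.4600 / 7 = 2.637

2.637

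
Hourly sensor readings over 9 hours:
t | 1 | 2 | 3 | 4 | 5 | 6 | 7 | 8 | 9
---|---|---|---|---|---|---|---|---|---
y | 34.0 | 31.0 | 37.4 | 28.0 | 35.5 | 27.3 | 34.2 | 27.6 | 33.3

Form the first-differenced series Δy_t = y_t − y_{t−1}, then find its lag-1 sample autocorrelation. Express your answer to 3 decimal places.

-0.912

First differences Δy: -3.0, 6.4, -9.4, 7.5, -8.2, 6.9, -6.6, 5.7
Mean of differences = -0.0875
Numerator Σ(Δy_t−Δȳ)(Δy_{t+1}−Δȳ) = -351.4052
Denominator Σ(Δy_t−Δȳ)² = 385.4088
r_1(Δy) = -351.4052 / 385.4088 = -0.912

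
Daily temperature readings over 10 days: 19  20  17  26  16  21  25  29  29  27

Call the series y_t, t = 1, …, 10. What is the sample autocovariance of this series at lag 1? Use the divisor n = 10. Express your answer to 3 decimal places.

7.289

Mean ȳ = (19 + 20 + 17 + 26 + 16 + 21 + 25 + 29 + 29 + 27)/10 = 22.9000
Σ_{t=1}^{9}(y_t−ȳ)(y_{t+1}−ȳ) = 72.8900
γ_1 = 72.8900 / 10 = 7.289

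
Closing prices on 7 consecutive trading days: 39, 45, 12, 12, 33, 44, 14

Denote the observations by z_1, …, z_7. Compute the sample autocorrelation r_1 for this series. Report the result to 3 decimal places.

-0.040

Mean z̄ = (39 + 45 + 12 + 12 + 33 + 44 + 14)/7 = 28.4286
Deviations from mean: 10.5714, 16.5714, -16.4286, -16.4286, 4.5714, 15.5714, -14.4286
Σ(z_t−z̄)(z_{t+1}−z̄) = (175.1837) + (-272.2449) + (269.8980) + (-75.1020) + (71.1837) + (-224.6735) = -55.7551
Denominator Σ(z_t−z̄)² = 1397.7143
r_1 = -55.7551 / 1397.7143 = -0.040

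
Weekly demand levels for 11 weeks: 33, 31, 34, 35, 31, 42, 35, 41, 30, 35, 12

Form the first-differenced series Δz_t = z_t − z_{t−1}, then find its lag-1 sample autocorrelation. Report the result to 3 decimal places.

First differences Δz: -2, 3, 1, -4, 11, -7, 6, -11, 5, -23
Mean of differences = -2.1000
Numerator Σ(Δz_t−Δz̄)(Δz_{t+1}−Δz̄) = -402.0100
Denominator Σ(Δz_t−Δz̄)² = 866.9000
r_1(Δz) = -402.0100 / 866.9000 = -0.464

-0.464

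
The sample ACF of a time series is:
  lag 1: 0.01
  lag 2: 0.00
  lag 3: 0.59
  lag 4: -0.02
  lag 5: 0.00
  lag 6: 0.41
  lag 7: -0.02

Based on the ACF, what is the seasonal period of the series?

3

The largest autocorrelation is r_3 = 0.59, with a weaker echo at lag 6 (0.41); the remaining lags stay at or below 0.01.
The dominant spike at lag 3 indicates a seasonal period of 3.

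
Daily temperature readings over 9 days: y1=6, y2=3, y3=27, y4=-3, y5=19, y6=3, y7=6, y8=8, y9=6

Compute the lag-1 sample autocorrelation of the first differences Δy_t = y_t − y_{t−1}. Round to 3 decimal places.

First differences Δy: -3, 24, -30, 22, -16, 3, 2, -2
Mean of differences = 0.0000
Numerator Σ(Δy_t−Δȳ)(Δy_{t+1}−Δȳ) = -1850.0000
Denominator Σ(Δy_t−Δȳ)² = 2242.0000
r_1(Δy) = -1850.0000 / 2242.0000 = -0.825

-0.825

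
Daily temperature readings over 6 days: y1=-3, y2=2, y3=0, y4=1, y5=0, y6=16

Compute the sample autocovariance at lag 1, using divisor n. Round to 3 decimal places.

-3.519

Mean ȳ = (-3 + 2 + 0 + 1 + 0 + 16)/6 = 2.6667
Deviations: -5.6667, -0.6667, -2.6667, -1.6667, -2.6667, 13.3333
Σ_{t=1}^{5}(y_t−ȳ)(y_{t+1}−ȳ) = -21.1111
γ_1 = -21.1111 / 6 = -3.519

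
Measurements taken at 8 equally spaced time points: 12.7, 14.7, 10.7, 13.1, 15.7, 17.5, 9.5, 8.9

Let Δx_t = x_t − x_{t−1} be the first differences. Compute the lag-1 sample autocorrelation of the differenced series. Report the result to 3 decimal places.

-0.198

First differences Δx: 2.0, -4.0, 2.4, 2.6, 1.8, -8.0, -0.6
Mean of differences = -0.5429
Numerator Σ(Δx_t−Δx̄)(Δx_{t+1}−Δx̄) = -19.3976
Denominator Σ(Δx_t−Δx̄)² = 98.0571
r_1(Δx) = -19.3976 / 98.0571 = -0.198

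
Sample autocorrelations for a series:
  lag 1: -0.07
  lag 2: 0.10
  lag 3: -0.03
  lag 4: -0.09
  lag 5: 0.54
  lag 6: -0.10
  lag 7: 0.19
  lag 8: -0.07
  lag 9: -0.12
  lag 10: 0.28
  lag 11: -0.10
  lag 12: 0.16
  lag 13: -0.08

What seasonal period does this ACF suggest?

The largest autocorrelation is r_5 = 0.54, with a weaker echo at lag 10 (0.28); the remaining lags stay at or below 0.19.
The dominant spike at lag 5 indicates a seasonal period of 5.

5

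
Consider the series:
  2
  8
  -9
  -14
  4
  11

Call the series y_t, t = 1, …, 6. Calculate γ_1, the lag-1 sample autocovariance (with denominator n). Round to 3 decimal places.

10.259

Mean ȳ = (2 + 8 − 9 − 14 + 4 + 11)/6 = 0.3333
Σ_{t=1}^{5}(y_t−ȳ)(y_{t+1}−ȳ) = 61.5556
γ_1 = 61.5556 / 6 = 10.259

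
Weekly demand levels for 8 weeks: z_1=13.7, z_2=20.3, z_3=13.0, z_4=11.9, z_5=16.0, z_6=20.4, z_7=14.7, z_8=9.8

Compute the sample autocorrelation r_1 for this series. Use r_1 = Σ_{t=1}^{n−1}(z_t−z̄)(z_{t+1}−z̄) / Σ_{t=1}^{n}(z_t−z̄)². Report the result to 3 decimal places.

-0.088

Mean z̄ = (13.7 + 20.3 + 13.0 + 11.9 + 16.0 + 20.4 + 14.7 + 9.8)/8 = 14.9750
Deviations from mean: -1.2750, 5.3250, -1.9750, -3.0750, 1.0250, 5.4250, -0.2750, -5.1750
Σ(z_t−z̄)(z_{t+1}−z̄) = (-6.7894) + (-10.5169) + (6.0731) + (-3.1519) + (5.5606) + (-1.4919) + (1.4231) = -8.8931
Denominator Σ(z_t−z̄)² = 100.6750
r_1 = -8.8931 / 100.6750 = -0.088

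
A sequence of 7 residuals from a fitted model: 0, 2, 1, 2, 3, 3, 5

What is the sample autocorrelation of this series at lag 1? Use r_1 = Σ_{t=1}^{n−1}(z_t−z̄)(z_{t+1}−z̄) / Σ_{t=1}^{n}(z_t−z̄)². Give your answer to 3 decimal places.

Mean z̄ = (0 + 2 + 1 + 2 + 3 + 3 + 5)/7 = 2.2857
Deviations from mean: -2.2857, -0.2857, -1.2857, -0.2857, 0.7143, 0.7143, 2.7143
Σ(z_t−z̄)(z_{t+1}−z̄) = (0.6531) + (0.3673) + (0.3673) + (-0.2041) + (0.5102) + (1.9388) = 3.6327
Denominator Σ(z_t−z̄)² = 15.4286
r_1 = 3.6327 / 15.4286 = 0.235

0.235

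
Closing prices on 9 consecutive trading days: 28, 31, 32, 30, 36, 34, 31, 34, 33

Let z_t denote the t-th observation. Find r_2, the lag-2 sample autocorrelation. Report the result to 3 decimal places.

Mean z̄ = (28 + 31 + 32 + 30 + 36 + 34 + 31 + 34 + 33)/9 = 32.1111
Σ(z_t−z̄)(z_{t+2}−z̄) = (0.4568) + (2.3457) + (-0.4321) + (-3.9877) + (-4.3210) + (3.5679) + (-0.9877) = -3.3580
Denominator Σ(z_t−z̄)² = 46.8889
r_2 = -3.3580 / 46.8889 = -0.072

-0.072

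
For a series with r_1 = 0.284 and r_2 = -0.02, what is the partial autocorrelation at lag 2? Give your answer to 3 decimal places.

φ_{22} = (r_2 − r_1²) / (1 − r_1²)
r_1² = (0.284)² = 0.080656
Numerator = -0.02 − 0.0807 = -0.1007; denominator = 1 − 0.0807 = 0.9193
φ_{22} = -0.1007 / 0.9193 = -0.109

-0.109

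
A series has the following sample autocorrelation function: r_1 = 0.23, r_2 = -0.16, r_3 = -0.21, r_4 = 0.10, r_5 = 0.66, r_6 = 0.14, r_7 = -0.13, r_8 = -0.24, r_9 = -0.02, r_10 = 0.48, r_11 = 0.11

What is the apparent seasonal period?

The largest autocorrelation is r_5 = 0.66, with a weaker echo at lag 10 (0.48); the remaining lags stay at or below 0.23.
The dominant spike at lag 5 indicates a seasonal period of 5.

5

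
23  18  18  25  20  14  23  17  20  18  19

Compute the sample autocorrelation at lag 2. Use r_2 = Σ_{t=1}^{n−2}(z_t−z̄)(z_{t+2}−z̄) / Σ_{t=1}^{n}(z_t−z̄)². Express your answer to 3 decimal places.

Mean z̄ = (23 + 18 + 18 + 25 + 20 + 14 + 23 + 17 + 20 + 18 + 19)/11 = 19.5455
Numerator Σ_{t=1}^{9}(z_t−z̄)(z_{t+2}−z̄) = -23.7769
Denominator Σ(z_t−z̄)² = 98.7273
r_2 = -23.7769 / 98.7273 = -0.241

-0.241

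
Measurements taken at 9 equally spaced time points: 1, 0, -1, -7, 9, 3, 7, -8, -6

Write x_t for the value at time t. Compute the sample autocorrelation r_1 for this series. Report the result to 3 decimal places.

-0.053

Mean x̄ = (1 + 0 − 1 − 7 + 9 + 3 + 7 − 8 − 6)/9 = -0.2222
Numerator Σ_{t=1}^{8}(x_t−x̄)(x_{t+1}−x̄) = -15.3827
Denominator Σ(x_t−x̄)² = 289.5556
r_1 = -15.3827 / 289.5556 = -0.053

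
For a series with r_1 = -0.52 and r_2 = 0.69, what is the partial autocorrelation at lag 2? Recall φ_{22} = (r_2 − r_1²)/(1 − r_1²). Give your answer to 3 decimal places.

0.575

φ_{22} = (r_2 − r_1²) / (1 − r_1²)
r_1² = (-0.52)² = 0.2704
Numerator = 0.69 − 0.2704 = 0.4196; denominator = 1 − 0.2704 = 0.7296
φ_{22} = 0.4196 / 0.7296 = 0.575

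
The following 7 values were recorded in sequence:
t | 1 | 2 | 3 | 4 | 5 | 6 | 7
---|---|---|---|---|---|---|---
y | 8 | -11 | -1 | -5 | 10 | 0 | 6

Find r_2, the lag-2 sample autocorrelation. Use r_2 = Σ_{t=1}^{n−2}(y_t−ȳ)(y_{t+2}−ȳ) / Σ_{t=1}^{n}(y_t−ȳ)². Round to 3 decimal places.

0.268

Mean ȳ = (8 − 11 − 1 − 5 + 10 + 0 + 6)/7 = 1.0000
Deviations from mean: 7.0000, -12.0000, -2.0000, -6.0000, 9.0000, -1.0000, 5.0000
Σ(y_t−ȳ)(y_{t+2}−ȳ) = (-14.0000) + (72.0000) + (-18.0000) + (6.0000) + (45.0000) = 91.0000
Denominator Σ(y_t−ȳ)² = 340.0000
r_2 = 91.0000 / 340.0000 = 0.268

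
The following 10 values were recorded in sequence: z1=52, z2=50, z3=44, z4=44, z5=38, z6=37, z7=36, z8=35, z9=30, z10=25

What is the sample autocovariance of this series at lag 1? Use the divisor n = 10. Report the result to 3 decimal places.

39.979

Mean z̄ = (52 + 50 + 44 + 44 + 38 + 37 + 36 + 35 + 30 + 25)/10 = 39.1000
Σ_{t=1}^{9}(z_t−z̄)(z_{t+1}−z̄) = 399.7900
γ_1 = 399.7900 / 10 = 39.979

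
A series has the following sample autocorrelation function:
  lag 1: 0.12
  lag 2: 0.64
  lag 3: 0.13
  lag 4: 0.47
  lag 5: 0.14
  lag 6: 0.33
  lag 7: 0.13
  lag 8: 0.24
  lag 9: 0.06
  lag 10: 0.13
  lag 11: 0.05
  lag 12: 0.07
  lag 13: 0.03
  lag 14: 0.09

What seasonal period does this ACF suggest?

2

The largest autocorrelation is r_2 = 0.64, with weaker echoes at lags 4 (0.47), 6 (0.33) and 8 (0.24); the remaining lags stay at or below 0.14.
The dominant spike at lag 2 indicates a seasonal period of 2.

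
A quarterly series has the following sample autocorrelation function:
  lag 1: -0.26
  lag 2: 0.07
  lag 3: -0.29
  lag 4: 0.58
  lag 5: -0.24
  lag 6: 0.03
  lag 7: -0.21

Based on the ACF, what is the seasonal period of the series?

4

The largest autocorrelation is r_4 = 0.58; the remaining lags stay at or below 0.07.
The dominant spike at lag 4 indicates a seasonal period of 4.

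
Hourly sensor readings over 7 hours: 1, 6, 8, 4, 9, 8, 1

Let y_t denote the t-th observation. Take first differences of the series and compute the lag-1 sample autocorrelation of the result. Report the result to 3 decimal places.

First differences Δy: 5, 2, -4, 5, -1, -7
Mean of differences = 0.0000
Numerator Σ(Δy_t−Δȳ)(Δy_{t+1}−Δȳ) = -16.0000
Denominator Σ(Δy_t−Δȳ)² = 120.0000
r_1(Δy) = -16.0000 / 120.0000 = -0.133

-0.133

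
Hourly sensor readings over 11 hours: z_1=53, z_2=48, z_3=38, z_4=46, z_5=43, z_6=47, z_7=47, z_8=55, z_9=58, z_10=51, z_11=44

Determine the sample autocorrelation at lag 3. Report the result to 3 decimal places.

Mean z̄ = (53 + 48 + 38 + 46 + 43 + 47 + 47 + 55 + 58 + 51 + 44)/11 = 48.1818
Numerator Σ_{t=1}^{8}(z_t−z̄)(z_{t+3}−z̄) = -73.7355
Denominator Σ(z_t−z̄)² = 329.6364
r_3 = -73.7355 / 329.6364 = -0.224

-0.224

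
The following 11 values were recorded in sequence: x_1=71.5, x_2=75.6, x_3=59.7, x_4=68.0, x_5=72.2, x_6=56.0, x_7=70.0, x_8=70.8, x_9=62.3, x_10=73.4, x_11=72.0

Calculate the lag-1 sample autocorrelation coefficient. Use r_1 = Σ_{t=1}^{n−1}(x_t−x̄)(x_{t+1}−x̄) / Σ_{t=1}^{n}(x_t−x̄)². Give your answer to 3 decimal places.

-0.332

Mean x̄ = (71.5 + 75.6 + 59.7 + 68.0 + 72.2 + 56.0 + 70.0 + 70.8 + 62.3 + 73.4 + 72.0)/11 = 68.3182
Numerator Σ_{t=1}^{10}(x_t−x̄)(x_{t+1}−x̄) = -129.2485
Denominator Σ(x_t−x̄)² = 388.9164
r_1 = -129.2485 / 388.9164 = -0.332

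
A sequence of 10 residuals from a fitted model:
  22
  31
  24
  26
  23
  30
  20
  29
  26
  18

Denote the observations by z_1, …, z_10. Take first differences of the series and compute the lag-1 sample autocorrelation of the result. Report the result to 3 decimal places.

-0.606

First differences Δz: 9, -7, 2, -3, 7, -10, 9, -3, -8
Mean of differences = -0.4444
Numerator Σ(Δz_t−Δz̄)(Δz_{t+1}−Δz̄) = -269.4198
Denominator Σ(Δz_t−Δz̄)² = 444.2222
r_1(Δz) = -269.4198 / 444.2222 = -0.606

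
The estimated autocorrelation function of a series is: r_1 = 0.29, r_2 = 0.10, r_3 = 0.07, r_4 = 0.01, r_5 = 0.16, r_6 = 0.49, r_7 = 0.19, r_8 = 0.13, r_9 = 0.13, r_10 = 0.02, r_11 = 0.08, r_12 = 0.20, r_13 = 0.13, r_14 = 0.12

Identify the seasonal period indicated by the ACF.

6

The largest autocorrelation is r_6 = 0.49; the remaining lags stay at or below 0.29. The elevated value at lag 1 (0.29), dropping to 0.10 at lag 2, reflects decaying short-term dependence rather than seasonality.
The dominant spike at lag 6 indicates a seasonal period of 6.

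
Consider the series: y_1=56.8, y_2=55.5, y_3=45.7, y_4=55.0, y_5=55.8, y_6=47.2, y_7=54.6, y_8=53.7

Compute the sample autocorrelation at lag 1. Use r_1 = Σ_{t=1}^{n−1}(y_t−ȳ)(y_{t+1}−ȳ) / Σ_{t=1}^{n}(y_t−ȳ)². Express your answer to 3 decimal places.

-0.343

Mean ȳ = (56.8 + 55.5 + 45.7 + 55.0 + 55.8 + 47.2 + 54.6 + 53.7)/8 = 53.0375
Deviations from mean: 3.7625, 2.4625, -7.3375, 1.9625, 2.7625, -5.8375, 1.5625, 0.6625
Σ(y_t−ȳ)(y_{t+1}−ȳ) = (9.2652) + (-18.0686) + (-14.3998) + (5.4214) + (-16.1261) + (-9.1211) + (1.0352) = -41.9939
Denominator Σ(y_t−ȳ)² = 122.4988
r_1 = -41.9939 / 122.4988 = -0.343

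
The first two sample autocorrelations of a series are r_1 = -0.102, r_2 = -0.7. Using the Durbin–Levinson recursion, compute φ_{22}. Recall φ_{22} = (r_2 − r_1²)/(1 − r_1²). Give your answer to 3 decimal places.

φ_{22} = (r_2 − r_1²) / (1 − r_1²)
r_1² = (-0.102)² = 0.010404
Numerator = -0.7 − 0.0104 = -0.7104; denominator = 1 − 0.0104 = 0.9896
φ_{22} = -0.7104 / 0.9896 = -0.718

-0.718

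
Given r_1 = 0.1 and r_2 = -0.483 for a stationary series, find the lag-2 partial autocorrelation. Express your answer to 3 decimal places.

-0.498

φ_{22} = (r_2 − r_1²) / (1 − r_1²)
r_1² = (0.1)² = 0.01
Numerator = -0.483 − 0.0100 = -0.4930; denominator = 1 − 0.0100 = 0.9900
φ_{22} = -0.4930 / 0.9900 = -0.498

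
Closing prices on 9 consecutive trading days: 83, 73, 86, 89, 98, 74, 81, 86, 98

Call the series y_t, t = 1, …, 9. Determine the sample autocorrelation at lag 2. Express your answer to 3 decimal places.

-0.308

Mean ȳ = (83 + 73 + 86 + 89 + 98 + 74 + 81 + 86 + 98)/9 = 85.3333
Numerator Σ_{t=1}^{7}(y_t−ȳ)(y_{t+2}−ȳ) = -197.2222
Denominator Σ(y_t−ȳ)² = 640.0000
r_2 = -197.2222 / 640.0000 = -0.308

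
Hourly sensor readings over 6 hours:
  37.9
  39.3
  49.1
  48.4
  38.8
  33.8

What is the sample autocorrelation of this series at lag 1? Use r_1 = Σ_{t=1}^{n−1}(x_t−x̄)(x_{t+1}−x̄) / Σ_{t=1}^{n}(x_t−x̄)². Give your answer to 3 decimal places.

Mean x̄ = (37.9 + 39.3 + 49.1 + 48.4 + 38.8 + 33.8)/6 = 41.2167
Σ(x_t−x̄)(x_{t+1}−x̄) = (6.3569) + (-15.1097) + (56.6286) + (-17.3597) + (17.9236) = 48.4397
Denominator Σ(x_t−x̄)² = 189.2683
r_1 = 48.4397 / 189.2683 = 0.256

0.256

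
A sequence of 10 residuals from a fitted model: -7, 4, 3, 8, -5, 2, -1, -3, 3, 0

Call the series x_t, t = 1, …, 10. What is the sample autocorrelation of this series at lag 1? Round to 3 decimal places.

-0.296

Mean x̄ = (-7 + 4 + 3 + 8 − 5 + 2 − 1 − 3 + 3 + 0)/10 = 0.4000
Numerator Σ_{t=1}^{9}(x_t−x̄)(x_{t+1}−x̄) = -54.5600
Denominator Σ(x_t−x̄)² = 184.4000
r_1 = -54.5600 / 184.4000 = -0.296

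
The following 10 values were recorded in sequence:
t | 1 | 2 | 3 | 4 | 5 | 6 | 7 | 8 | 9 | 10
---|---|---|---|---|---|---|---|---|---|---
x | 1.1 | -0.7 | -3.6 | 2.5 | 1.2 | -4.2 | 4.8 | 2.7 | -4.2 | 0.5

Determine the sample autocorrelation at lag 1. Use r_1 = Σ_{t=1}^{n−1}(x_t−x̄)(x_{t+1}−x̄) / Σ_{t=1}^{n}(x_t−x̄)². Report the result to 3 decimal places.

-0.339

Mean x̄ = (1.1 − 0.7 − 3.6 + 2.5 + 1.2 − 4.2 + 4.8 + 2.7 − 4.2 + 0.5)/10 = 0.0100
Numerator Σ_{t=1}^{9}(x_t−x̄)(x_{t+1}−x̄) = -29.9151
Denominator Σ(x_t−x̄)² = 88.2090
r_1 = -29.9151 / 88.2090 = -0.339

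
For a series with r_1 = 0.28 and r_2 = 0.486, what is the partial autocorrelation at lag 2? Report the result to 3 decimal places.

φ_{22} = (r_2 − r_1²) / (1 − r_1²)
r_1² = (0.28)² = 0.0784
Numerator = 0.486 − 0.0784 = 0.4076; denominator = 1 − 0.0784 = 0.9216
φ_{22} = 0.4076 / 0.9216 = 0.442

0.442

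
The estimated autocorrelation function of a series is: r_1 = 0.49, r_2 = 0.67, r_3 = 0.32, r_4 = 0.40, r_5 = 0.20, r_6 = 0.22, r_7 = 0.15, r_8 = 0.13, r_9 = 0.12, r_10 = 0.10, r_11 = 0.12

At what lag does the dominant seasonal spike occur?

2

The largest autocorrelation is r_2 = 0.67; the remaining lags stay at or below 0.49.
The dominant spike at lag 2 indicates a seasonal period of 2.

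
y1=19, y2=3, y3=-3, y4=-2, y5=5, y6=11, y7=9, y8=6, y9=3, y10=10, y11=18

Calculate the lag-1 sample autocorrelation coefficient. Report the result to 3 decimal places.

0.248

Mean ȳ = (19 + 3 − 3 − 2 + 5 + 11 + 9 + 6 + 3 + 10 + 18)/11 = 7.1818
Numerator Σ_{t=1}^{10}(y_t−ȳ)(y_{t+1}−ȳ) = 126.7851
Denominator Σ(y_t−ȳ)² = 511.6364
r_1 = 126.7851 / 511.6364 = 0.248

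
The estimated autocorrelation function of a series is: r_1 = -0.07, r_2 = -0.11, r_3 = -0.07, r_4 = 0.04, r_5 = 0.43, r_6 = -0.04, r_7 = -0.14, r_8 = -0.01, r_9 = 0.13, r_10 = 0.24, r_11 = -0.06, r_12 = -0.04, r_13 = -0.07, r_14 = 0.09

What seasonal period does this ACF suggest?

The largest autocorrelation is r_5 = 0.43, with a weaker echo at lag 10 (0.24); the remaining lags stay at or below 0.13.
The dominant spike at lag 5 indicates a seasonal period of 5.

5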